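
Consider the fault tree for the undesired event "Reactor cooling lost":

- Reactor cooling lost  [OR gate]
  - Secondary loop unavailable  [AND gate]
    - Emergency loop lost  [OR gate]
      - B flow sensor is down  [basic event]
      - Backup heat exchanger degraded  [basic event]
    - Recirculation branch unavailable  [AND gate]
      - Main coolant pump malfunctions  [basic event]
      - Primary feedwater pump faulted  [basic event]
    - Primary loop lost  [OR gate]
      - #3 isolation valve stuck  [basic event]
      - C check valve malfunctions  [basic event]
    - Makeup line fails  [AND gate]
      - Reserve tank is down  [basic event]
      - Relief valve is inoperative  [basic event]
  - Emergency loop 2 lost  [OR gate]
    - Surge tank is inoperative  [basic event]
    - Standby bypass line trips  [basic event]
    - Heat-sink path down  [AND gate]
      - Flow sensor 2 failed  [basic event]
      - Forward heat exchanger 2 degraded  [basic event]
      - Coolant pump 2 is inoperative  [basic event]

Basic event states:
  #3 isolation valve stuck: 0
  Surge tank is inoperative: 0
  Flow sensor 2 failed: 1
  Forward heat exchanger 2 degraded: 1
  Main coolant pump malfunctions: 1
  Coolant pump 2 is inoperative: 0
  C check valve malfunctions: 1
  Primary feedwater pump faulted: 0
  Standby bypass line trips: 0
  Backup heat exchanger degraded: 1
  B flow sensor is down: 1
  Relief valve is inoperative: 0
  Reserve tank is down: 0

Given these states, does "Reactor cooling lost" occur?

Emergency loop lost [OR]: B flow sensor is down=occurs, Backup heat exchanger degraded=occurs → at least one input occurs → occurs.
Recirculation branch unavailable [AND]: Main coolant pump malfunctions=occurs, Primary feedwater pump faulted=not → not all inputs occur → does not occur.
Primary loop lost [OR]: #3 isolation valve stuck=not, C check valve malfunctions=occurs → at least one input occurs → occurs.
Makeup line fails [AND]: Reserve tank is down=not, Relief valve is inoperative=not → not all inputs occur → does not occur.
Secondary loop unavailable [AND]: Emergency loop lost=occurs, Recirculation branch unavailable=not, Primary loop lost=occurs, Makeup line fails=not → not all inputs occur → does not occur.
Heat-sink path down [AND]: Flow sensor 2 failed=occurs, Forward heat exchanger 2 degraded=occurs, Coolant pump 2 is inoperative=not → not all inputs occur → does not occur.
Emergency loop 2 lost [OR]: Surge tank is inoperative=not, Standby bypass line trips=not, Heat-sink path down=not → no input occurs → does not occur.
Reactor cooling lost [OR]: Secondary loop unavailable=not, Emergency loop 2 lost=not → no input occurs → does not occur.

No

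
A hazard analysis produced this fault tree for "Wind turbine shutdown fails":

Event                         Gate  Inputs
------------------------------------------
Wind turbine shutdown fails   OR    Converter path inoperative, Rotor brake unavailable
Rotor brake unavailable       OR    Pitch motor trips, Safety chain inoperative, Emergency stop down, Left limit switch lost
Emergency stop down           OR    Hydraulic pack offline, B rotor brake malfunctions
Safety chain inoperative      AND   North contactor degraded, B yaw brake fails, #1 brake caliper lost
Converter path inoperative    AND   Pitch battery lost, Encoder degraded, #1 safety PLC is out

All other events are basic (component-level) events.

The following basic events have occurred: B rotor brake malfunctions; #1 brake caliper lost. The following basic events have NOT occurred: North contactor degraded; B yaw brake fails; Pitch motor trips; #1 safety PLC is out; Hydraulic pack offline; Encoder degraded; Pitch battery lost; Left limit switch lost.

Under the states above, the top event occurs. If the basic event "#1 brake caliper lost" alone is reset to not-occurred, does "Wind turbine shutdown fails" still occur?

Yes

Counterfactual: set "#1 brake caliper lost" to not occurred.
Converter path inoperative [AND]: Pitch battery lost=not, Encoder degraded=not, #1 safety PLC is out=not → not all inputs occur → does not occur.
Safety chain inoperative [AND]: North contactor degraded=not, B yaw brake fails=not, #1 brake caliper lost=not → not all inputs occur → does not occur.
Emergency stop down [OR]: Hydraulic pack offline=not, B rotor brake malfunctions=occurs → at least one input occurs → occurs.
Rotor brake unavailable [OR]: Pitch motor trips=not, Safety chain inoperative=not, Emergency stop down=occurs, Left limit switch lost=not → at least one input occurs → occurs.
Wind turbine shutdown fails [OR]: Converter path inoperative=not, Rotor brake unavailable=occurs → at least one input occurs → occurs.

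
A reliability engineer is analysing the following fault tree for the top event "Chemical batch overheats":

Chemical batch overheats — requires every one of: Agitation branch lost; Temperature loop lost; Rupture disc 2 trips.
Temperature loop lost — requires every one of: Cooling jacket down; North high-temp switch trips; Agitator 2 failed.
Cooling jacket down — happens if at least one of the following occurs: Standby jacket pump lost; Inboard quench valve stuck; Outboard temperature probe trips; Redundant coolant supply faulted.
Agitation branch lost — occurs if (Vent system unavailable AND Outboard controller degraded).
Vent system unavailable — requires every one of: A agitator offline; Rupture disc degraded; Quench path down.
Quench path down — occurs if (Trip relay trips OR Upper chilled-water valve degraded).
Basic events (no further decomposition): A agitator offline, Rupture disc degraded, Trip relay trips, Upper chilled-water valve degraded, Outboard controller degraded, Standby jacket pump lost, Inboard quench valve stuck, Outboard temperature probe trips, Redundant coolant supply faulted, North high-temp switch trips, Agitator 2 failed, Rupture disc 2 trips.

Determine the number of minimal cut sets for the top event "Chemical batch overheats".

Quench path down [OR]: union of children's cut sets → 2 cut set(s).
Vent system unavailable [AND]: one cut set from each child combined → 1 × 1 × 2 = 2 cut set(s).
Agitation branch lost [AND]: one cut set from each child combined → 2 × 1 = 2 cut set(s).
Cooling jacket down [OR]: union of children's cut sets → 4 cut set(s).
Temperature loop lost [AND]: one cut set from each child combined → 4 × 1 × 1 = 4 cut set(s).
Chemical batch overheats [AND]: one cut set from each child combined → 2 × 4 × 1 = 8 cut set(s).
Minimal cut sets: {A agitator offline, Agitator 2 failed, North high-temp switch trips, Outboard controller degraded, Rupture disc 2 trips, Rupture disc degraded, Standby jacket pump lost, Trip relay trips}; {A agitator offline, Agitator 2 failed, Inboard quench valve stuck, North high-temp switch trips, Outboard controller degraded, Rupture disc 2 trips, Rupture disc degraded, Trip relay trips}; {A agitator offline, Agitator 2 failed, North high-temp switch trips, Outboard controller degraded, Outboard temperature probe trips, Rupture disc 2 trips, Rupture disc degraded, Trip relay trips}; {A agitator offline, Agitator 2 failed, North high-temp switch trips, Outboard controller degraded, Redundant coolant supply faulted, Rupture disc 2 trips, Rupture disc degraded, Trip relay trips}; {A agitator offline, Agitator 2 failed, North high-temp switch trips, Outboard controller degraded, Rupture disc 2 trips, Rupture disc degraded, Standby jacket pump lost, Upper chilled-water valve degraded}; {A agitator offline, Agitator 2 failed, Inboard quench valve stuck, North high-temp switch trips, Outboard controller degraded, Rupture disc 2 trips, Rupture disc degraded, Upper chilled-water valve degraded}; {A agitator offline, Agitator 2 failed, North high-temp switch trips, Outboard controller degraded, Outboard temperature probe trips, Rupture disc 2 trips, Rupture disc degraded, Upper chilled-water valve degraded}; {A agitator offline, Agitator 2 failed, North high-temp switch trips, Outboard controller degraded, Redundant coolant supply faulted, Rupture disc 2 trips, Rupture disc degraded, Upper chilled-water valve degraded}.

8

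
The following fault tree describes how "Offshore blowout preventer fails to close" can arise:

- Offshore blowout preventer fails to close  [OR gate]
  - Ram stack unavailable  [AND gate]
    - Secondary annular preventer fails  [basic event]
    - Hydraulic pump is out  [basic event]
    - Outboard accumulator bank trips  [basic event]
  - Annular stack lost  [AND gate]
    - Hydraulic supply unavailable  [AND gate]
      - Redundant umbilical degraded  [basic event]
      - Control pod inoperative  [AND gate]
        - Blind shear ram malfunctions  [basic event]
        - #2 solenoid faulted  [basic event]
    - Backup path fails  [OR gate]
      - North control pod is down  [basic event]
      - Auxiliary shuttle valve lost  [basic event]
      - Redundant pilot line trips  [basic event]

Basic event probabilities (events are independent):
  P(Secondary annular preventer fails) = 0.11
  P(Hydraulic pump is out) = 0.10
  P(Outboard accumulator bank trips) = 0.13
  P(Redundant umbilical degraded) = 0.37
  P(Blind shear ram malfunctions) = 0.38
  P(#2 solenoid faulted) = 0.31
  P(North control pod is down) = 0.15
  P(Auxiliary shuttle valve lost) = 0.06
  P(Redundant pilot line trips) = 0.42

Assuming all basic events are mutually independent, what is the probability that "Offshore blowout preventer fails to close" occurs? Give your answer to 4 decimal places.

P(Ram stack unavailable) [AND] = 0.11 × 0.10 × 0.13 = 0.001430
P(Control pod inoperative) [AND] = 0.38 × 0.31 = 0.117800
P(Hydraulic supply unavailable) [AND] = 0.37 × 0.117800 = 0.043586
P(Backup path fails) [OR] = 1 − (1−0.15) × (1−0.06) × (1−0.42) = 0.536580
P(Annular stack lost) [AND] = 0.043586 × 0.536580 = 0.023387
P(Offshore blowout preventer fails to close) [OR] = 1 − (1−0.001430) × (1−0.023387) = 0.024784
Rounded to 4 decimal places: P(Offshore blowout preventer fails to close) ≈ 0.0248.

0.0248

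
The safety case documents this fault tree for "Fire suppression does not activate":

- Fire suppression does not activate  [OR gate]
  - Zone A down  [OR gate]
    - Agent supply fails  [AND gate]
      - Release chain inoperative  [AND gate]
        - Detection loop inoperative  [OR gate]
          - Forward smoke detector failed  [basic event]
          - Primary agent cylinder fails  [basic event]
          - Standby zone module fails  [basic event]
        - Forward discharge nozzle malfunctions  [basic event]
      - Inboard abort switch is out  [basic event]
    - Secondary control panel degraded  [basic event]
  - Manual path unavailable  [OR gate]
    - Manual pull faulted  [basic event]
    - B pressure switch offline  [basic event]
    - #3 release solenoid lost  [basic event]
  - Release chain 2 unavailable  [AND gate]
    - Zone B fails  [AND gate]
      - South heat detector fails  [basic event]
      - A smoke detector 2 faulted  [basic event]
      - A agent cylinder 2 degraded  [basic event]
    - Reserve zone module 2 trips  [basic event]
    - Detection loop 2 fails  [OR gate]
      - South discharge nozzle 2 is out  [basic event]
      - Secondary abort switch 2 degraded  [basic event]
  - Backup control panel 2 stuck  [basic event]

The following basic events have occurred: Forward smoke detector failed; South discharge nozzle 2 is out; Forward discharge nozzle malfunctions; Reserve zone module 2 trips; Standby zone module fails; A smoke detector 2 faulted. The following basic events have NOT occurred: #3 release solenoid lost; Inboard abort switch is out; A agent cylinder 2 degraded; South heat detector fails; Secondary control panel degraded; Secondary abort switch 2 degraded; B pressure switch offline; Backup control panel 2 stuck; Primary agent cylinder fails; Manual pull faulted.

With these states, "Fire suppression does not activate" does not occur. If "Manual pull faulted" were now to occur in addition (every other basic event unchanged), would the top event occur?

Yes

Counterfactual: set "Manual pull faulted" to occurred.
Detection loop inoperative [OR]: Forward smoke detector failed=occurs, Primary agent cylinder fails=not, Standby zone module fails=occurs → at least one input occurs → occurs.
Release chain inoperative [AND]: Detection loop inoperative=occurs, Forward discharge nozzle malfunctions=occurs → all inputs occur → occurs.
Agent supply fails [AND]: Release chain inoperative=occurs, Inboard abort switch is out=not → not all inputs occur → does not occur.
Zone A down [OR]: Agent supply fails=not, Secondary control panel degraded=not → no input occurs → does not occur.
Manual path unavailable [OR]: Manual pull faulted=occurs, B pressure switch offline=not, #3 release solenoid lost=not → at least one input occurs → occurs.
Zone B fails [AND]: South heat detector fails=not, A smoke detector 2 faulted=occurs, A agent cylinder 2 degraded=not → not all inputs occur → does not occur.
Detection loop 2 fails [OR]: South discharge nozzle 2 is out=occurs, Secondary abort switch 2 degraded=not → at least one input occurs → occurs.
Release chain 2 unavailable [AND]: Zone B fails=not, Reserve zone module 2 trips=occurs, Detection loop 2 fails=occurs → not all inputs occur → does not occur.
Fire suppression does not activate [OR]: Zone A down=not, Manual path unavailable=occurs, Release chain 2 unavailable=not, Backup control panel 2 stuck=not → at least one input occurs → occurs.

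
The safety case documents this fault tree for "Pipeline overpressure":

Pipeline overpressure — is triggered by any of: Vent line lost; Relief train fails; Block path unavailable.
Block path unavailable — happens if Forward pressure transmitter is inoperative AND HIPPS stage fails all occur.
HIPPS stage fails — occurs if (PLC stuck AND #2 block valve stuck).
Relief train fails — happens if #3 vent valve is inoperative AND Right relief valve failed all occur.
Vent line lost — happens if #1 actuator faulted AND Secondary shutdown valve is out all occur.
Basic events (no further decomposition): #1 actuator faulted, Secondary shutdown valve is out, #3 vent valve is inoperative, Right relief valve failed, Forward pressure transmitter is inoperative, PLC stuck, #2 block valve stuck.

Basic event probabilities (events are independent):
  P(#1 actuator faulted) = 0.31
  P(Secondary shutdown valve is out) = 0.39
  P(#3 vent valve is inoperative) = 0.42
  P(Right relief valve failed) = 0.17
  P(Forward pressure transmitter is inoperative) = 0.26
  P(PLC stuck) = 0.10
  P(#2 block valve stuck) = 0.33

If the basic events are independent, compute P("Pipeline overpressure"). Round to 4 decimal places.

P(Vent line lost) [AND] = 0.31 × 0.39 = 0.120900
P(Relief train fails) [AND] = 0.42 × 0.17 = 0.071400
P(HIPPS stage fails) [AND] = 0.10 × 0.33 = 0.033000
P(Block path unavailable) [AND] = 0.26 × 0.033000 = 0.008580
P(Pipeline overpressure) [OR] = 1 − (1−0.120900) × (1−0.071400) × (1−0.008580) = 0.190672
Rounded to 4 decimal places: P(Pipeline overpressure) ≈ 0.1907.

0.1907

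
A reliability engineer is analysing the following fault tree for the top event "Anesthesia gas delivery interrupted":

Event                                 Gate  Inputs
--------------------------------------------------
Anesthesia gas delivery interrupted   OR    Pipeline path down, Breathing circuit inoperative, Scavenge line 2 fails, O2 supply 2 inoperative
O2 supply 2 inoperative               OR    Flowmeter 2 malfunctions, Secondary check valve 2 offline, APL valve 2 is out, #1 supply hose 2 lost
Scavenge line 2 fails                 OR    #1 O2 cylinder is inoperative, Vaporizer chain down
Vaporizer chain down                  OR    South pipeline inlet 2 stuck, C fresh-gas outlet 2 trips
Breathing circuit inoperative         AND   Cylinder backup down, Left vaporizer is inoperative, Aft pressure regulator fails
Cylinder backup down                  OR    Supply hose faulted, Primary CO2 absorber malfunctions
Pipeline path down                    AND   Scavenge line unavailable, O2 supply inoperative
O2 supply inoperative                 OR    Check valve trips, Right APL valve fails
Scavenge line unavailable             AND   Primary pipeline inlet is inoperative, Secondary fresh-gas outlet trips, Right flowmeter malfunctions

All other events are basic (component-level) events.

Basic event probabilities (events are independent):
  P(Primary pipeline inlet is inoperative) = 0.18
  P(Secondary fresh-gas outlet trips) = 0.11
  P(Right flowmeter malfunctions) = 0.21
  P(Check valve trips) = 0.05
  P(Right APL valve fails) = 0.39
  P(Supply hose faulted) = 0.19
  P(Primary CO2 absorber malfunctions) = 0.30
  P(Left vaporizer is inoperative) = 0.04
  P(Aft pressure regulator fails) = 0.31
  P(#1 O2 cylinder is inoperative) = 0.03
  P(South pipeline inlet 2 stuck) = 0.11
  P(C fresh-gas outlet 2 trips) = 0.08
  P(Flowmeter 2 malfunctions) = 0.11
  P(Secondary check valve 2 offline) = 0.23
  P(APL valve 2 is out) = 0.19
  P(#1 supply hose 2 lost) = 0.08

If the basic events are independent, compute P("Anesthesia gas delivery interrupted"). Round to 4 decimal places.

P(Scavenge line unavailable) [AND] = 0.18 × 0.11 × 0.21 = 0.004158
P(O2 supply inoperative) [OR] = 1 − (1−0.05) × (1−0.39) = 0.420500
P(Pipeline path down) [AND] = 0.004158 × 0.420500 = 0.001748
P(Cylinder backup down) [OR] = 1 − (1−0.19) × (1−0.30) = 0.433000
P(Breathing circuit inoperative) [AND] = 0.433000 × 0.04 × 0.31 = 0.005369
P(Vaporizer chain down) [OR] = 1 − (1−0.11) × (1−0.08) = 0.181200
P(Scavenge line 2 fails) [OR] = 1 − (1−0.03) × (1−0.181200) = 0.205764
P(O2 supply 2 inoperative) [OR] = 1 − (1−0.11) × (1−0.23) × (1−0.19) × (1−0.08) = 0.489314
P(Anesthesia gas delivery interrupted) [OR] = 1 − (1−0.001748) × (1−0.005369) × (1−0.205764) × (1−0.489314) = 0.597278
Rounded to 4 decimal places: P(Anesthesia gas delivery interrupted) ≈ 0.5973.

0.5973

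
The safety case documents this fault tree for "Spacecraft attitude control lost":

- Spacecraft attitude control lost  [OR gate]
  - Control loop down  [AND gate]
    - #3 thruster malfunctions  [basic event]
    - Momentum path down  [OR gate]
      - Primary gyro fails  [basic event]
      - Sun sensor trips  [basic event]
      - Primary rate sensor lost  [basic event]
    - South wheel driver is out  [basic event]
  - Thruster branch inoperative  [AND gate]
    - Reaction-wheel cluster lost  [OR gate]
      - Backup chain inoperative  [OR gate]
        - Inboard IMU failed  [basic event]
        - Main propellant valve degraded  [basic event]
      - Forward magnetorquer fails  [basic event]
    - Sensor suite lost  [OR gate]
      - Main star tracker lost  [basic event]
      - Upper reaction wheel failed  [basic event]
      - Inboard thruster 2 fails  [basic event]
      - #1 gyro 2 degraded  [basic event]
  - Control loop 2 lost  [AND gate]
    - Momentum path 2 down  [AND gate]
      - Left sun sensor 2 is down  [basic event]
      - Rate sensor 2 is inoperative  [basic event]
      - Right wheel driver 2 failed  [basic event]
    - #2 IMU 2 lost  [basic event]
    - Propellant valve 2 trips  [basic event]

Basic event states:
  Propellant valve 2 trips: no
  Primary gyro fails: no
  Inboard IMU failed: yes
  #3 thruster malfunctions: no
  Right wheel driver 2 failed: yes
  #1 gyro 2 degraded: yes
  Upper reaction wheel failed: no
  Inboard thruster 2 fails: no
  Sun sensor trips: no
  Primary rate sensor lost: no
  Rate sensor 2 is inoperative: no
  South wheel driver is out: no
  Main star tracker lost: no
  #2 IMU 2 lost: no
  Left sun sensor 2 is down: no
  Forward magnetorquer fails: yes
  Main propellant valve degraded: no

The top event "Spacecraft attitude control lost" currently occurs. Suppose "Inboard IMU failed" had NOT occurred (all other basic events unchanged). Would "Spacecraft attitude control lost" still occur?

Counterfactual: set "Inboard IMU failed" to not occurred.
Momentum path down [OR]: Primary gyro fails=not, Sun sensor trips=not, Primary rate sensor lost=not → no input occurs → does not occur.
Control loop down [AND]: #3 thruster malfunctions=not, Momentum path down=not, South wheel driver is out=not → not all inputs occur → does not occur.
Backup chain inoperative [OR]: Inboard IMU failed=not, Main propellant valve degraded=not → no input occurs → does not occur.
Reaction-wheel cluster lost [OR]: Backup chain inoperative=not, Forward magnetorquer fails=occurs → at least one input occurs → occurs.
Sensor suite lost [OR]: Main star tracker lost=not, Upper reaction wheel failed=not, Inboard thruster 2 fails=not, #1 gyro 2 degraded=occurs → at least one input occurs → occurs.
Thruster branch inoperative [AND]: Reaction-wheel cluster lost=occurs, Sensor suite lost=occurs → all inputs occur → occurs.
Momentum path 2 down [AND]: Left sun sensor 2 is down=not, Rate sensor 2 is inoperative=not, Right wheel driver 2 failed=occurs → not all inputs occur → does not occur.
Control loop 2 lost [AND]: Momentum path 2 down=not, #2 IMU 2 lost=not, Propellant valve 2 trips=not → not all inputs occur → does not occur.
Spacecraft attitude control lost [OR]: Control loop down=not, Thruster branch inoperative=occurs, Control loop 2 lost=not → at least one input occurs → occurs.

Yes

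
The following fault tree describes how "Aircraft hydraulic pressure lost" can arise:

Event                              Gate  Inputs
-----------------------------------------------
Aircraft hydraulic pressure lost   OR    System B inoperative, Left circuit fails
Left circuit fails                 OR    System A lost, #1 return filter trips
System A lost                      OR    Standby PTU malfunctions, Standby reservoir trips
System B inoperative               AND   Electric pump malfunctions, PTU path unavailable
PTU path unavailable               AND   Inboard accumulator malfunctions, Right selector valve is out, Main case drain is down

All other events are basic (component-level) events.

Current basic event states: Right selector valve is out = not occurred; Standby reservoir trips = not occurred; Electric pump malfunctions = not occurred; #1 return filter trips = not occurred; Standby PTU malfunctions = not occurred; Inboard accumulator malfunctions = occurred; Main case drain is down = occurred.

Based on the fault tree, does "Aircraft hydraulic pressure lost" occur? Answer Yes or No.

PTU path unavailable [AND]: Inboard accumulator malfunctions=occurs, Right selector valve is out=not, Main case drain is down=occurs → not all inputs occur → does not occur.
System B inoperative [AND]: Electric pump malfunctions=not, PTU path unavailable=not → not all inputs occur → does not occur.
System A lost [OR]: Standby PTU malfunctions=not, Standby reservoir trips=not → no input occurs → does not occur.
Left circuit fails [OR]: System A lost=not, #1 return filter trips=not → no input occurs → does not occur.
Aircraft hydraulic pressure lost [OR]: System B inoperative=not, Left circuit fails=not → no input occurs → does not occur.

No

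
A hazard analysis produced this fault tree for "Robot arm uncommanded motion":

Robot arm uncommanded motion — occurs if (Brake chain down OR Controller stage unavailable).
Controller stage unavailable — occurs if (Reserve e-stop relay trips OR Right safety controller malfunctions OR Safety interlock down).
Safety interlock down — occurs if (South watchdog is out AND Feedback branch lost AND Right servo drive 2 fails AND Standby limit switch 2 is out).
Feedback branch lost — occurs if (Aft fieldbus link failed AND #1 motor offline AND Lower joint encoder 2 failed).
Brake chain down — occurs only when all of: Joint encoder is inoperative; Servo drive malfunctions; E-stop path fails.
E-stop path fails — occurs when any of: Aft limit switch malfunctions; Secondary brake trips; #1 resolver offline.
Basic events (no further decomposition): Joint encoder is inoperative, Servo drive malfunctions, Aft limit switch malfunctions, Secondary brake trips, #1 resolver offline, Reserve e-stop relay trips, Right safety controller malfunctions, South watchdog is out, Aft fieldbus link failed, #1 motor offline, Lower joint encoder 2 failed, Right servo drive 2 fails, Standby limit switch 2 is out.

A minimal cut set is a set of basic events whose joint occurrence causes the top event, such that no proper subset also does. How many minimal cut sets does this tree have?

6

E-stop path fails [OR]: union of children's cut sets → 3 cut set(s).
Brake chain down [AND]: one cut set from each child combined → 1 × 1 × 3 = 3 cut set(s).
Feedback branch lost [AND]: one cut set from each child combined → 1 × 1 × 1 = 1 cut set(s).
Safety interlock down [AND]: one cut set from each child combined → 1 × 1 × 1 × 1 = 1 cut set(s).
Controller stage unavailable [OR]: union of children's cut sets → 3 cut set(s).
Robot arm uncommanded motion [OR]: union of children's cut sets → 6 cut set(s).
Minimal cut sets: {Aft limit switch malfunctions, Joint encoder is inoperative, Servo drive malfunctions}; {Joint encoder is inoperative, Secondary brake trips, Servo drive malfunctions}; {#1 resolver offline, Joint encoder is inoperative, Servo drive malfunctions}; {Reserve e-stop relay trips}; {Right safety controller malfunctions}; {#1 motor offline, Aft fieldbus link failed, Lower joint encoder 2 failed, Right servo drive 2 fails, South watchdog is out, Standby limit switch 2 is out}.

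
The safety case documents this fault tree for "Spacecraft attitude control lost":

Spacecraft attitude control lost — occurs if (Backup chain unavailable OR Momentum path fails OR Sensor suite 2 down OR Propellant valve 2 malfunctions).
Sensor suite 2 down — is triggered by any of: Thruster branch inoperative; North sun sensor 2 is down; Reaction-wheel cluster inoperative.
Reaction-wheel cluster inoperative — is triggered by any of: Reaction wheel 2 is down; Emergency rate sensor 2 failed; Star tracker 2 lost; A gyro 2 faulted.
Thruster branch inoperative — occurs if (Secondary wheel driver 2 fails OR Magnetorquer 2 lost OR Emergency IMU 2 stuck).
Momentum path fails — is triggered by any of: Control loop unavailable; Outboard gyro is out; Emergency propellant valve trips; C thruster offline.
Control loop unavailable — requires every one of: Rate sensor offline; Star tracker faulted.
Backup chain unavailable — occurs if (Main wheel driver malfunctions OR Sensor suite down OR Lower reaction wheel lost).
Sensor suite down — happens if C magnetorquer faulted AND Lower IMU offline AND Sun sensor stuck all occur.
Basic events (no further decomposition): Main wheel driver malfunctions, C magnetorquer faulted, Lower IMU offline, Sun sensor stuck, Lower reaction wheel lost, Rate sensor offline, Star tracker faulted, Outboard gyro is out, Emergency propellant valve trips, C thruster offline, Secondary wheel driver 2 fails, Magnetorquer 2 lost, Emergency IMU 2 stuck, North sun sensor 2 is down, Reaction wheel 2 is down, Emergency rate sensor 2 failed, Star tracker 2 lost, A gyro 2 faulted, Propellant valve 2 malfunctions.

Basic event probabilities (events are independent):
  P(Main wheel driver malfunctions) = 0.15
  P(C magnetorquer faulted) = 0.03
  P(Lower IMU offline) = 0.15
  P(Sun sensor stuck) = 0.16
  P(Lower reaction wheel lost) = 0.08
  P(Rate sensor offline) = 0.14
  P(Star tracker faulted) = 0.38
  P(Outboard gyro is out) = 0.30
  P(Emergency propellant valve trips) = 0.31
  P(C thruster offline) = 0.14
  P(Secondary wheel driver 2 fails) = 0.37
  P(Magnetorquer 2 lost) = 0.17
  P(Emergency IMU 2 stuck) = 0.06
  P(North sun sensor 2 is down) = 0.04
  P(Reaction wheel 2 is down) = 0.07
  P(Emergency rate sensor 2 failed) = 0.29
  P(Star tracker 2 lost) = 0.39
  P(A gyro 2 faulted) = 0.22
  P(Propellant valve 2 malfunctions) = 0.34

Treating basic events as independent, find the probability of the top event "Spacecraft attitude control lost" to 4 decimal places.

P(Sensor suite down) [AND] = 0.03 × 0.15 × 0.16 = 0.000720
P(Backup chain unavailable) [OR] = 1 − (1−0.15) × (1−0.000720) × (1−0.08) = 0.218563
P(Control loop unavailable) [AND] = 0.14 × 0.38 = 0.053200
P(Momentum path fails) [OR] = 1 − (1−0.053200) × (1−0.30) × (1−0.31) × (1−0.14) = 0.606718
P(Thruster branch inoperative) [OR] = 1 − (1−0.37) × (1−0.17) × (1−0.06) = 0.508474
P(Reaction-wheel cluster inoperative) [OR] = 1 − (1−0.07) × (1−0.29) × (1−0.39) × (1−0.22) = 0.685829
P(Sensor suite 2 down) [OR] = 1 − (1−0.508474) × (1−0.04) × (1−0.685829) = 0.851754
P(Spacecraft attitude control lost) [OR] = 1 − (1−0.218563) × (1−0.606718) × (1−0.851754) × (1−0.34) = 0.969931
Rounded to 4 decimal places: P(Spacecraft attitude control lost) ≈ 0.9699.

0.9699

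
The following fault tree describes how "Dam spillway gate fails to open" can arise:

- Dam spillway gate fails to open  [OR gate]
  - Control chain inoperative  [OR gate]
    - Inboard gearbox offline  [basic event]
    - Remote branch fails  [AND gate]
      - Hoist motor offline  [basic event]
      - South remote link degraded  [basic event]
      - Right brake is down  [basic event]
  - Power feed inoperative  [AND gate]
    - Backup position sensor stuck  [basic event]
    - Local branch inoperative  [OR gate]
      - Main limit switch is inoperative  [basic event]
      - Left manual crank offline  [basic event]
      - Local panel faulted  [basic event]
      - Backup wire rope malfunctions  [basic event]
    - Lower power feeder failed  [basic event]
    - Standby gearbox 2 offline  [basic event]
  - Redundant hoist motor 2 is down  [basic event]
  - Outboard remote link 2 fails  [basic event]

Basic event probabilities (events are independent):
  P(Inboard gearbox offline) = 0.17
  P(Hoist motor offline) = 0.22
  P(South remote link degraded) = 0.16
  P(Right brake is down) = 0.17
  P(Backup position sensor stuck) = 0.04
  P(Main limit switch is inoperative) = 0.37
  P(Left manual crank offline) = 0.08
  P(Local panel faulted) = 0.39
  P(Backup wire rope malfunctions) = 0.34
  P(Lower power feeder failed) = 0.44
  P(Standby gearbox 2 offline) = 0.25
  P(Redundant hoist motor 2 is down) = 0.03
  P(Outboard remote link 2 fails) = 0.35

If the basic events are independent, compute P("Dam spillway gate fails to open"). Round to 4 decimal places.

P(Remote branch fails) [AND] = 0.22 × 0.16 × 0.17 = 0.005984
P(Control chain inoperative) [OR] = 1 − (1−0.17) × (1−0.005984) = 0.174967
P(Local branch inoperative) [OR] = 1 − (1−0.37) × (1−0.08) × (1−0.39) × (1−0.34) = 0.766653
P(Power feed inoperative) [AND] = 0.04 × 0.766653 × 0.44 × 0.25 = 0.003373
P(Dam spillway gate fails to open) [OR] = 1 − (1−0.174967) × (1−0.003373) × (1−0.03) × (1−0.35) = 0.481571
Rounded to 4 decimal places: P(Dam spillway gate fails to open) ≈ 0.4816.

0.4816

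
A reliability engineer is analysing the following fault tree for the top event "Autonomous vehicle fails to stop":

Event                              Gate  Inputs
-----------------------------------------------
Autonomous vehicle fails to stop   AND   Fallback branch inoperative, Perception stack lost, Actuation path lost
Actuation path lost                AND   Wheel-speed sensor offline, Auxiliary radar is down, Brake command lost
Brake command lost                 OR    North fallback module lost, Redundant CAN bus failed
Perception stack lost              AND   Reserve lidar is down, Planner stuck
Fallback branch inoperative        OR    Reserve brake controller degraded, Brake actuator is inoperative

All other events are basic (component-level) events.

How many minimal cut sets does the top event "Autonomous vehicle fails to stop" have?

Fallback branch inoperative [OR]: union of children's cut sets → 2 cut set(s).
Perception stack lost [AND]: one cut set from each child combined → 1 × 1 = 1 cut set(s).
Brake command lost [OR]: union of children's cut sets → 2 cut set(s).
Actuation path lost [AND]: one cut set from each child combined → 1 × 1 × 2 = 2 cut set(s).
Autonomous vehicle fails to stop [AND]: one cut set from each child combined → 2 × 1 × 2 = 4 cut set(s).
Minimal cut sets: {Auxiliary radar is down, North fallback module lost, Planner stuck, Reserve brake controller degraded, Reserve lidar is down, Wheel-speed sensor offline}; {Auxiliary radar is down, Planner stuck, Redundant CAN bus failed, Reserve brake controller degraded, Reserve lidar is down, Wheel-speed sensor offline}; {Auxiliary radar is down, Brake actuator is inoperative, North fallback module lost, Planner stuck, Reserve lidar is down, Wheel-speed sensor offline}; {Auxiliary radar is down, Brake actuator is inoperative, Planner stuck, Redundant CAN bus failed, Reserve lidar is down, Wheel-speed sensor offline}.

4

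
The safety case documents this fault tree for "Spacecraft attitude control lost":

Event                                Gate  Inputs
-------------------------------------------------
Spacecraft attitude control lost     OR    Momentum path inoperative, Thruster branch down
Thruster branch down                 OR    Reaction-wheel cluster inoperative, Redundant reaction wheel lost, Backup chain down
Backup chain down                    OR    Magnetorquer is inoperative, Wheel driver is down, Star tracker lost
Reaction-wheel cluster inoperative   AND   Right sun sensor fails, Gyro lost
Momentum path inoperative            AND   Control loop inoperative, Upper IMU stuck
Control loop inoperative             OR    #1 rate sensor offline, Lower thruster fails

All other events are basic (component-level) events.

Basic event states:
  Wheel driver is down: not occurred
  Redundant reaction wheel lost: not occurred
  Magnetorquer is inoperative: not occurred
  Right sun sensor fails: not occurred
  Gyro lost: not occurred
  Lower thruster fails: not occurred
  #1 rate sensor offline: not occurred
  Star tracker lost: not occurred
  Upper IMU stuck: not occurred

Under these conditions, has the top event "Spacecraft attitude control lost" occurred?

No

Control loop inoperative [OR]: #1 rate sensor offline=not, Lower thruster fails=not → no input occurs → does not occur.
Momentum path inoperative [AND]: Control loop inoperative=not, Upper IMU stuck=not → not all inputs occur → does not occur.
Reaction-wheel cluster inoperative [AND]: Right sun sensor fails=not, Gyro lost=not → not all inputs occur → does not occur.
Backup chain down [OR]: Magnetorquer is inoperative=not, Wheel driver is down=not, Star tracker lost=not → no input occurs → does not occur.
Thruster branch down [OR]: Reaction-wheel cluster inoperative=not, Redundant reaction wheel lost=not, Backup chain down=not → no input occurs → does not occur.
Spacecraft attitude control lost [OR]: Momentum path inoperative=not, Thruster branch down=not → no input occurs → does not occur.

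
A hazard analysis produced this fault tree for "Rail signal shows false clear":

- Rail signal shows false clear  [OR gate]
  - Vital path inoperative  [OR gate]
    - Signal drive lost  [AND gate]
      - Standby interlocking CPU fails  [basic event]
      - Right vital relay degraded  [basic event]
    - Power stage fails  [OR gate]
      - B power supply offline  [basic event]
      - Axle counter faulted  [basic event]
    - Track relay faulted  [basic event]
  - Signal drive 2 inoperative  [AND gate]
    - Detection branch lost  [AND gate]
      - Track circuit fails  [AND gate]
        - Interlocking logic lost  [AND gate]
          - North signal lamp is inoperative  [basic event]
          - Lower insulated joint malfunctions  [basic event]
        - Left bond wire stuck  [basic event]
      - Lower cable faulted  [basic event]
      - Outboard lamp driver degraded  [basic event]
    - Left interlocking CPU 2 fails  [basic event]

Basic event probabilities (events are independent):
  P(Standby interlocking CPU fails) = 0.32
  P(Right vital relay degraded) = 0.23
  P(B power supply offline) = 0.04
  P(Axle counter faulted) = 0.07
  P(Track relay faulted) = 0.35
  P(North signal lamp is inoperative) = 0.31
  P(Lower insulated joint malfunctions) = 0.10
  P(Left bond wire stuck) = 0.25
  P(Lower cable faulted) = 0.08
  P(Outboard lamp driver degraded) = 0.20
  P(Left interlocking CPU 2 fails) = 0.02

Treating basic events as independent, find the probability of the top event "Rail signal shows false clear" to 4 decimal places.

P(Signal drive lost) [AND] = 0.32 × 0.23 = 0.073600
P(Power stage fails) [OR] = 1 − (1−0.04) × (1−0.07) = 0.107200
P(Vital path inoperative) [OR] = 1 − (1−0.073600) × (1−0.107200) × (1−0.35) = 0.462392
P(Interlocking logic lost) [AND] = 0.31 × 0.10 = 0.031000
P(Track circuit fails) [AND] = 0.031000 × 0.25 = 0.007750
P(Detection branch lost) [AND] = 0.007750 × 0.08 × 0.20 = 0.000124
P(Signal drive 2 inoperative) [AND] = 0.000124 × 0.02 = 0.000002
P(Rail signal shows false clear) [OR] = 1 − (1−0.462392) × (1−0.000002) = 0.462393
Rounded to 4 decimal places: P(Rail signal shows false clear) ≈ 0.4624.

0.4624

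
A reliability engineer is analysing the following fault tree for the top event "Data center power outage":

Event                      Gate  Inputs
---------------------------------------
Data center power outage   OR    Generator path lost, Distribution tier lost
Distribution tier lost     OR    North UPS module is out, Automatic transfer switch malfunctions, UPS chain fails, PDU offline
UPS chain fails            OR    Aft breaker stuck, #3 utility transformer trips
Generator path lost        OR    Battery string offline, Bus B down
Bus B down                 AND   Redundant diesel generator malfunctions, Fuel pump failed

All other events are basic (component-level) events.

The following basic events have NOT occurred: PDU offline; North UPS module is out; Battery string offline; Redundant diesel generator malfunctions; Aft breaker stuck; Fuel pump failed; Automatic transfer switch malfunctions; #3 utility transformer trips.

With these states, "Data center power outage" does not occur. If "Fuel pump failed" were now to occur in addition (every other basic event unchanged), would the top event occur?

Counterfactual: set "Fuel pump failed" to occurred.
Bus B down [AND]: Redundant diesel generator malfunctions=not, Fuel pump failed=occurs → not all inputs occur → does not occur.
Generator path lost [OR]: Battery string offline=not, Bus B down=not → no input occurs → does not occur.
UPS chain fails [OR]: Aft breaker stuck=not, #3 utility transformer trips=not → no input occurs → does not occur.
Distribution tier lost [OR]: North UPS module is out=not, Automatic transfer switch malfunctions=not, UPS chain fails=not, PDU offline=not → no input occurs → does not occur.
Data center power outage [OR]: Generator path lost=not, Distribution tier lost=not → no input occurs → does not occur.

No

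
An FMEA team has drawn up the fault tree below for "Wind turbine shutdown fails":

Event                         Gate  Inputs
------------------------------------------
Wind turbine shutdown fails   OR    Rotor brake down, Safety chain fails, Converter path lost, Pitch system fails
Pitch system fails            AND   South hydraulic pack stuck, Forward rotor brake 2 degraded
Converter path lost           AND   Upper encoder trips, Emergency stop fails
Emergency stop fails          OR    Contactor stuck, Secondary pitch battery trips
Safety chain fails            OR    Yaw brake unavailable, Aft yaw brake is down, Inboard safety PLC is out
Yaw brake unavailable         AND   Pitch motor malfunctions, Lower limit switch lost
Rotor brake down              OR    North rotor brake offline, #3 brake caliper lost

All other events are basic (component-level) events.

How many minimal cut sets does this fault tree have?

Rotor brake down [OR]: union of children's cut sets → 2 cut set(s).
Yaw brake unavailable [AND]: one cut set from each child combined → 1 × 1 = 1 cut set(s).
Safety chain fails [OR]: union of children's cut sets → 3 cut set(s).
Emergency stop fails [OR]: union of children's cut sets → 2 cut set(s).
Converter path lost [AND]: one cut set from each child combined → 1 × 2 = 2 cut set(s).
Pitch system fails [AND]: one cut set from each child combined → 1 × 1 = 1 cut set(s).
Wind turbine shutdown fails [OR]: union of children's cut sets → 8 cut set(s).
Minimal cut sets: {North rotor brake offline}; {#3 brake caliper lost}; {Lower limit switch lost, Pitch motor malfunctions}; {Aft yaw brake is down}; {Inboard safety PLC is out}; {Contactor stuck, Upper encoder trips}; {Secondary pitch battery trips, Upper encoder trips}; {Forward rotor brake 2 degraded, South hydraulic pack stuck}.

8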